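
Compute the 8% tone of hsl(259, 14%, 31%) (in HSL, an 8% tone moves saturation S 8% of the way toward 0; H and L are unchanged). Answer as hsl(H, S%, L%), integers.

S moves 8% from 14 toward 0: 14 − 1.12 = 12.88 → 13.
H and L are unchanged.

hsl(259, 13%, 31%)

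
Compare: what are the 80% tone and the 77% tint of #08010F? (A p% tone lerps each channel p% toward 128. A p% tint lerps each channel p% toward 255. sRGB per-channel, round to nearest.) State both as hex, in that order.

#08010F is rgb(8, 1, 15).
80% tone:
  R: 8 + 96 = 104 → 104
  G: 1 + 101.6 = 102.6 → 103
  B: 15 + 0.8×(128−15) = 15 + 90.4 = 105.4 → 105
  → #686769
77% tint:
  R: 8 + 0.77×(255−8) = 8 + 190.19 = 198.19 → 198
  G: 1 + 0.77×(255−1) = 1 + 195.58 = 196.58 → 197
  B: 15 + 0.77×(255−15) = 15 + 184.8 = 199.8 → 200
  → #C6C5C8

#686769, #C6C5C8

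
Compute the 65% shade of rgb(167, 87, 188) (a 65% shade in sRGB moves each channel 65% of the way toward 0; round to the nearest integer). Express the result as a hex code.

Lerp each channel 65% toward 0:
  R: 167 − 108.55 = 58.45 → 58
  G: 87 + 0.65×(0−87) = 87 − 56.55 = 30.45 → 30
  B: 188 − 122.2 = 65.8 → 66
rgb(58, 30, 66) = #3a1e42.

#3a1e42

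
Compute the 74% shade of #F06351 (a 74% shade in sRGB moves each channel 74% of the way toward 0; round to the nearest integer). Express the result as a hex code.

#F06351 is rgb(240, 99, 81).
Lerp each channel 74% toward 0:
  R: 240 + 0.74×(0−240) = 240 − 177.6 = 62.4 → 62
  G: 99 − 73.26 = 25.74 → 26
  B: 81 + 0.74×(0−81) = 81 − 59.94 = 21.06 → 21
rgb(62, 26, 21) = #3E1A15.

#3E1A15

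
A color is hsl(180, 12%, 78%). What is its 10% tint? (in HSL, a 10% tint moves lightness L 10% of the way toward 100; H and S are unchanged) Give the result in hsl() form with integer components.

L moves 10% from 78 toward 100: 78 + 2.2 = 80.2 → 80.
H and S are unchanged.

hsl(180, 12%, 80%)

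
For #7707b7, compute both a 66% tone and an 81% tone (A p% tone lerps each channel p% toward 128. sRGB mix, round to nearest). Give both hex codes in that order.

#7707b7 is rgb(119, 7, 183).
66% tone:
  R: 119 + 0.66×(128−119) = 119 + 5.94 = 124.94 → 125
  G: 7 + 0.66×(128−7) = 7 + 79.86 = 86.86 → 87
  B: 183 + 0.66×(128−183) = 183 − 36.3 = 146.7 → 147
  → #7d5793
81% tone:
  R: 119 + 0.81×(128−119) = 119 + 7.29 = 126.29 → 126
  G: 7 + 0.81×(128−7) = 7 + 98.01 = 105.01 → 105
  B: 183 + 0.81×(128−183) = 183 − 44.55 = 138.45 → 138
  → #7e698a

#7d5793, #7e698a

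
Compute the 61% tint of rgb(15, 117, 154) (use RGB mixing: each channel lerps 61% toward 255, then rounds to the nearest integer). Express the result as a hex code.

#A1C9D8

A 61% tint moves each channel 61% toward 255:
  R: 15 + 0.61×(255−15) = 15 + 146.4 = 161.4 → 161
  G: 117 + 0.61×(255−117) = 117 + 84.18 = 201.18 → 201
  B: 154 + 61.61 = 215.61 → 216
rgb(161, 201, 216) = #A1C9D8.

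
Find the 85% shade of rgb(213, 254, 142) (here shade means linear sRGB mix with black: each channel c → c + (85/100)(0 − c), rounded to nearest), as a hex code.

#202615

Per channel, c → c + 0.85(0 − c):
  R: 213 + 0.85×(0−213) = 213 − 181.05 = 31.95 → 32
  G: 254 + 0.85×(0−254) = 254 − 215.9 = 38.1 → 38
  B: 142 + 0.85×(0−142) = 142 − 120.7 = 21.3 → 21
rgb(32, 38, 21) = #202615.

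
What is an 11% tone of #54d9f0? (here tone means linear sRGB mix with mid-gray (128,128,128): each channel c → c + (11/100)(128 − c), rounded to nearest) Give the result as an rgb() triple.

rgb(89, 207, 228)

#54d9f0 is rgb(84, 217, 240).
Per channel, c → c + 0.11(128 − c):
  R: 84 + 0.11×(128−84) = 84 + 4.84 = 88.84 → 89
  G: 217 − 9.79 = 207.21 → 207
  B: 240 + 0.11×(128−240) = 240 − 12.32 = 227.68 → 228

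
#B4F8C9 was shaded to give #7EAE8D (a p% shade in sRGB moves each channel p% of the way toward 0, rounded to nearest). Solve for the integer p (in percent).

30%

#B4F8C9 is rgb(180, 248, 201); #7EAE8D is rgb(126, 174, 141).
On the G channel (widest range): 174 ≈ 248 + (p/100)(0 − 248), so p ≈ 100×(174 − 248)/(0 − 248) = -7400/-248 = 29.84.
p = 30 reproduces all three channels after rounding.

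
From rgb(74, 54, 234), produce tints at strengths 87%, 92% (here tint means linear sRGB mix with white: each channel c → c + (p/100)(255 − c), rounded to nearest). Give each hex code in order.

#e7e5fc, #f1effd

87%: (74 + 157.47 = 231.47→231, 54 + 174.87 = 228.87→229, 234 + 18.27 = 252.27→252) → #e7e5fc
92%: (74 + 166.52 = 240.52→241, 54 + 184.92 = 238.92→239, 234 + 19.32 = 253.32→253) → #f1effd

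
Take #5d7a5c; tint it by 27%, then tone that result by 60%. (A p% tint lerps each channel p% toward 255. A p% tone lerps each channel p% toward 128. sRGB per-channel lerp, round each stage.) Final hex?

#848c83

#5d7a5c is rgb(93, 122, 92).
Lerp each channel 27% toward 255:
  R: 93 + 0.27×(255−93) = 93 + 43.74 = 136.74 → 137
  G: 122 + 0.27×(255−122) = 122 + 35.91 = 157.91 → 158
  B: 92 + 44.01 = 136.01 → 136
After the tint: rgb(137, 158, 136) = #899e88.
Lerp each channel 60% toward 128:
  R: 137 − 5.4 = 131.6 → 132
  G: 158 + 0.6×(128−158) = 158 − 18 = 140 → 140
  B: 136 + 0.6×(128−136) = 136 − 4.8 = 131.2 → 131
rgb(132, 140, 131) = #848c83.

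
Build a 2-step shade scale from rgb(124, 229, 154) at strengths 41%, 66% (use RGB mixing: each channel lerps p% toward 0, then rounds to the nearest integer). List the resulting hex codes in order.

41%: (124 − 50.84 = 73.16→73, 229 − 93.89 = 135.11→135, 154 − 63.14 = 90.86→91) → #49875B
66%: (124 − 81.84 = 42.16→42, 229 − 151.14 = 77.86→78, 154 − 101.64 = 52.36→52) → #2A4E34

#49875B, #2A4E34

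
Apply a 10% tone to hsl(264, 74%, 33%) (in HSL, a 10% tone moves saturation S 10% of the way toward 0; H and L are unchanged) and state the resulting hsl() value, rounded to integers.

S moves 10% from 74 toward 0: 74 − 7.4 = 66.6 → 67.
H and L are unchanged.

hsl(264, 67%, 33%)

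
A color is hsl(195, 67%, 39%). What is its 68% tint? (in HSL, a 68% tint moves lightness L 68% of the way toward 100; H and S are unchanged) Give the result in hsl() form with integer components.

hsl(195, 67%, 80%)

L moves 68% from 39 toward 100: 39 + 41.48 = 80.48 → 80.
H and S are unchanged.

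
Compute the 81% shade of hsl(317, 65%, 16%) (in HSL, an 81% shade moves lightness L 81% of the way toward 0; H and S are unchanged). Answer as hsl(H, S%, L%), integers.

L moves 81% from 16 toward 0: 16 − 12.96 = 3.04 → 3.
H and S are unchanged.

hsl(317, 65%, 3%)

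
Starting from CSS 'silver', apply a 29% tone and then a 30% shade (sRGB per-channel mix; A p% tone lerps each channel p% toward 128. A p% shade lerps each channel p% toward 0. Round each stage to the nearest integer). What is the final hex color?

#797979

CSS silver is rgb(192, 192, 192).
Per channel, c → c + 0.29(128 − c):
  R: 192 − 18.56 = 173.44 → 173
  G: 192 − 18.56 = 173.44 → 173
  B: 192 + 0.29×(128−192) = 192 − 18.56 = 173.44 → 173
After the tone: rgb(173, 173, 173) = #adadad.
Per channel, c → c + 0.3(0 − c):
  R: 173 + 0.3×(0−173) = 173 − 51.9 = 121.1 → 121
  G: 173 − 51.9 = 121.1 → 121
  B: 173 − 51.9 = 121.1 → 121
rgb(121, 121, 121) = #797979.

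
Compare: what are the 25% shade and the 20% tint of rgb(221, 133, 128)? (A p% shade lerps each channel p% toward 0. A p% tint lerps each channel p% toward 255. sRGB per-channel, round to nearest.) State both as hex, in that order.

25% shade:
  R: 221 + 0.25×(0−221) = 221 − 55.25 = 165.75 → 166
  G: 133 − 33.25 = 99.75 → 100
  B: 128 − 32 = 96 → 96
  → #A66460
20% tint:
  R: 221 + 6.8 = 227.8 → 228
  G: 133 + 0.2×(255−133) = 133 + 24.4 = 157.4 → 157
  B: 128 + 25.4 = 153.4 → 153
  → #E49D99

#A66460, #E49D99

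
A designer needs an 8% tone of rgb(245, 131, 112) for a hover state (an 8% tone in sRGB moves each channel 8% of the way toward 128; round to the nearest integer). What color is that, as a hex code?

#EC8371

An 8% tone moves each channel 8% toward 128:
  R: 245 + 0.08×(128−245) = 245 − 9.36 = 235.64 → 236
  G: 131 + 0.08×(128−131) = 131 − 0.24 = 130.76 → 131
  B: 112 + 0.08×(128−112) = 112 + 1.28 = 113.28 → 113
rgb(236, 131, 113) = #EC8371.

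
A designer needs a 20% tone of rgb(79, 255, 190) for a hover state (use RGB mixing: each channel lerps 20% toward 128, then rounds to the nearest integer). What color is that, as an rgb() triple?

rgb(89, 230, 178)

A 20% tone moves each channel 20% toward 128:
  R: 79 + 0.2×(128−79) = 79 + 9.8 = 88.8 → 89
  G: 255 + 0.2×(128−255) = 255 − 25.4 = 229.6 → 230
  B: 190 + 0.2×(128−190) = 190 − 12.4 = 177.6 → 178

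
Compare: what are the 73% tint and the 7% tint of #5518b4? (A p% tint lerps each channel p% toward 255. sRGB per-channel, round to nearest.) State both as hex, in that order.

#5518b4 is rgb(85, 24, 180).
73% tint:
  R: 85 + 0.73×(255−85) = 85 + 124.1 = 209.1 → 209
  G: 24 + 168.63 = 192.63 → 193
  B: 180 + 54.75 = 234.75 → 235
  → #d1c1eb
7% tint:
  R: 85 + 11.9 = 96.9 → 97
  G: 24 + 16.17 = 40.17 → 40
  B: 180 + 5.25 = 185.25 → 185
  → #6128b9

#d1c1eb, #6128b9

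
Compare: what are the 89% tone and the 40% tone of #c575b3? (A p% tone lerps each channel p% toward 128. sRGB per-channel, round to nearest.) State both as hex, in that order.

#887f86, #a9799f

#c575b3 is rgb(197, 117, 179).
89% tone:
  R: 197 + 0.89×(128−197) = 197 − 61.41 = 135.59 → 136
  G: 117 + 0.89×(128−117) = 117 + 9.79 = 126.79 → 127
  B: 179 − 45.39 = 133.61 → 134
  → #887f86
40% tone:
  R: 197 + 0.4×(128−197) = 197 − 27.6 = 169.4 → 169
  G: 117 + 0.4×(128−117) = 117 + 4.4 = 121.4 → 121
  B: 179 + 0.4×(128−179) = 179 − 20.4 = 158.6 → 159
  → #a9799f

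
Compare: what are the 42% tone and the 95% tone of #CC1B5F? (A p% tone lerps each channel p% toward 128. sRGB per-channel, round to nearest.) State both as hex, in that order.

#CC1B5F is rgb(204, 27, 95).
42% tone:
  R: 204 − 31.92 = 172.08 → 172
  G: 27 + 42.42 = 69.42 → 69
  B: 95 + 0.42×(128−95) = 95 + 13.86 = 108.86 → 109
  → #AC456D
95% tone:
  R: 204 + 0.95×(128−204) = 204 − 72.2 = 131.8 → 132
  G: 27 + 0.95×(128−27) = 27 + 95.95 = 122.95 → 123
  B: 95 + 0.95×(128−95) = 95 + 31.35 = 126.35 → 126
  → #847B7E

#AC456D, #847B7E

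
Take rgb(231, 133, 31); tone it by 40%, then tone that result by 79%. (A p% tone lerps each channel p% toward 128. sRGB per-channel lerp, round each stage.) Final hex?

#8D8174

A 40% tone moves each channel 40% toward 128:
  R: 231 + 0.4×(128−231) = 231 − 41.2 = 189.8 → 190
  G: 133 + 0.4×(128−133) = 133 − 2 = 131 → 131
  B: 31 + 0.4×(128−31) = 31 + 38.8 = 69.8 → 70
After the tone: rgb(190, 131, 70) = #BE8346.
Lerp each channel 79% toward 128:
  R: 190 − 48.98 = 141.02 → 141
  G: 131 − 2.37 = 128.63 → 129
  B: 70 + 45.82 = 115.82 → 116
rgb(141, 129, 116) = #8D8174.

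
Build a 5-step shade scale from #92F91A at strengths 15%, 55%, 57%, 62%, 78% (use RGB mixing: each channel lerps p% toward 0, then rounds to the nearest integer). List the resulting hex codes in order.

#92F91A is rgb(146, 249, 26).
15%: (146 − 21.9 = 124.1→124, 249 − 37.35 = 211.65→212, 26 − 3.9 = 22.1→22) → #7CD416
55%: (146 − 80.3 = 65.7→66, 249 − 136.95 = 112.05→112, 26 − 14.3 = 11.7→12) → #42700C
57%: (146 − 83.22 = 62.78→63, 249 − 141.93 = 107.07→107, 26 − 14.82 = 11.18→11) → #3F6B0B
62%: (146 − 90.52 = 55.48→55, 249 − 154.38 = 94.62→95, 26 − 16.12 = 9.88→10) → #375F0A
78%: (146 − 113.88 = 32.12→32, 249 − 194.22 = 54.78→55, 26 − 20.28 = 5.72→6) → #203706

#7CD416, #42700C, #3F6B0B, #375F0A, #203706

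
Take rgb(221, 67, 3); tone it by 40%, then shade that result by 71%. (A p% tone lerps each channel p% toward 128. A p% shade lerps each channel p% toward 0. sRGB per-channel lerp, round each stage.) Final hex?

A 40% tone moves each channel 40% toward 128:
  R: 221 − 37.2 = 183.8 → 184
  G: 67 + 0.4×(128−67) = 67 + 24.4 = 91.4 → 91
  B: 3 + 0.4×(128−3) = 3 + 50 = 53 → 53
After the tone: rgb(184, 91, 53) = #B85B35.
Per channel, c → c + 0.71(0 − c):
  R: 184 + 0.71×(0−184) = 184 − 130.64 = 53.36 → 53
  G: 91 − 64.61 = 26.39 → 26
  B: 53 − 37.63 = 15.37 → 15
rgb(53, 26, 15) = #351A0F.

#351A0F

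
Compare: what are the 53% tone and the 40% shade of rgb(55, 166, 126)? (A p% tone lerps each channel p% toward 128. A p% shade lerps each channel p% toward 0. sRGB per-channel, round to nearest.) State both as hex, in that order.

53% tone:
  R: 55 + 0.53×(128−55) = 55 + 38.69 = 93.69 → 94
  G: 166 + 0.53×(128−166) = 166 − 20.14 = 145.86 → 146
  B: 126 + 1.06 = 127.06 → 127
  → #5e927f
40% shade:
  R: 55 + 0.4×(0−55) = 55 − 22 = 33 → 33
  G: 166 + 0.4×(0−166) = 166 − 66.4 = 99.6 → 100
  B: 126 + 0.4×(0−126) = 126 − 50.4 = 75.6 → 76
  → #21644c

#5e927f, #21644c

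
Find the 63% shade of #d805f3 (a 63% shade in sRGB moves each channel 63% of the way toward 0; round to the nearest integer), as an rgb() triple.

rgb(80, 2, 90)

#d805f3 is rgb(216, 5, 243).
A 63% shade moves each channel 63% toward 0:
  R: 216 + 0.63×(0−216) = 216 − 136.08 = 79.92 → 80
  G: 5 + 0.63×(0−5) = 5 − 3.15 = 1.85 → 2
  B: 243 − 153.09 = 89.91 → 90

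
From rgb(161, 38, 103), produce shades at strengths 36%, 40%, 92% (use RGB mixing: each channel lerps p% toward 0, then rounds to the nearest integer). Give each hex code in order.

36%: (161 − 57.96 = 103.04→103, 38 − 13.68 = 24.32→24, 103 − 37.08 = 65.92→66) → #671842
40%: (161 − 64.4 = 96.6→97, 38 − 15.2 = 22.8→23, 103 − 41.2 = 61.8→62) → #61173E
92%: (161 − 148.12 = 12.88→13, 38 − 34.96 = 3.04→3, 103 − 94.76 = 8.24→8) → #0D0308

#671842, #61173E, #0D0308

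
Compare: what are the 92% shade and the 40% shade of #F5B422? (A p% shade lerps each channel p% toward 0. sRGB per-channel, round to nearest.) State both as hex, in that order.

#F5B422 is rgb(245, 180, 34).
92% shade:
  R: 245 + 0.92×(0−245) = 245 − 225.4 = 19.6 → 20
  G: 180 − 165.6 = 14.4 → 14
  B: 34 + 0.92×(0−34) = 34 − 31.28 = 2.72 → 3
  → #140E03
40% shade:
  R: 245 + 0.4×(0−245) = 245 − 98 = 147 → 147
  G: 180 + 0.4×(0−180) = 180 − 72 = 108 → 108
  B: 34 + 0.4×(0−34) = 34 − 13.6 = 20.4 → 20
  → #936C14

#140E03, #936C14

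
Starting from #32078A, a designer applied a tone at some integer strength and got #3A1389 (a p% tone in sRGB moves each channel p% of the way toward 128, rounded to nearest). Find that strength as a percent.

10%

#32078A is rgb(50, 7, 138); #3A1389 is rgb(58, 19, 137).
On the G channel (widest range): 19 ≈ 7 + (p/100)(128 − 7), so p ≈ 100×(19 − 7)/(128 − 7) = 1200/121 = 9.92.
p = 10 reproduces all three channels after rounding.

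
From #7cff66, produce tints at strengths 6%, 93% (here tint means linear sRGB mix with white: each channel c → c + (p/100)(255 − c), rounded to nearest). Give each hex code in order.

#7cff66 is rgb(124, 255, 102).
6%: (124 + 7.86 = 131.86→132, 255→255, 102 + 9.18 = 111.18→111) → #84ff6f
93%: (124 + 121.83 = 245.83→246, 255→255, 102 + 142.29 = 244.29→244) → #f6fff4

#84ff6f, #f6fff4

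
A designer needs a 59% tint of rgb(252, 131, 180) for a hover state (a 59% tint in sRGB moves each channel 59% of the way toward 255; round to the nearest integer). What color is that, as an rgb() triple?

rgb(254, 204, 224)

Lerp each channel 59% toward 255:
  R: 252 + 0.59×(255−252) = 252 + 1.77 = 253.77 → 254
  G: 131 + 0.59×(255−131) = 131 + 73.16 = 204.16 → 204
  B: 180 + 0.59×(255−180) = 180 + 44.25 = 224.25 → 224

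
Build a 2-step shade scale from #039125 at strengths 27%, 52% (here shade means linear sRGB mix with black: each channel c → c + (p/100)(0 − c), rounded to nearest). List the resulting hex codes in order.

#026A1B, #014612

#039125 is rgb(3, 145, 37).
27%: (3 − 0.81 = 2.19→2, 145 − 39.15 = 105.85→106, 37 − 9.99 = 27.01→27) → #026A1B
52%: (3 − 1.56 = 1.44→1, 145 − 75.4 = 69.6→70, 37 − 19.24 = 17.76→18) → #014612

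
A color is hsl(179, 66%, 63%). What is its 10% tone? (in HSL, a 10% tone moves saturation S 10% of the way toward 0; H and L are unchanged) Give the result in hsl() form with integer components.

hsl(179, 59%, 63%)

S moves 10% from 66 toward 0: 66 − 6.6 = 59.4 → 59.
H and L are unchanged.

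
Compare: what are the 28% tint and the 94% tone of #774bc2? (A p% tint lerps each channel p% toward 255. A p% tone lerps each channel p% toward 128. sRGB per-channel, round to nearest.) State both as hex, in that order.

#9d7dd3, #7f7d84

#774bc2 is rgb(119, 75, 194).
28% tint:
  R: 119 + 38.08 = 157.08 → 157
  G: 75 + 0.28×(255−75) = 75 + 50.4 = 125.4 → 125
  B: 194 + 0.28×(255−194) = 194 + 17.08 = 211.08 → 211
  → #9d7dd3
94% tone:
  R: 119 + 0.94×(128−119) = 119 + 8.46 = 127.46 → 127
  G: 75 + 0.94×(128−75) = 75 + 49.82 = 124.82 → 125
  B: 194 + 0.94×(128−194) = 194 − 62.04 = 131.96 → 132
  → #7f7d84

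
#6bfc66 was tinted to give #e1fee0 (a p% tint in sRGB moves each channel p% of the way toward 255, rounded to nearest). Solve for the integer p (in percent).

80%

#6bfc66 is rgb(107, 252, 102); #e1fee0 is rgb(225, 254, 224).
On the B channel (widest range): 224 ≈ 102 + (p/100)(255 − 102), so p ≈ 100×(224 − 102)/(255 − 102) = 12200/153 = 79.74.
p = 80 reproduces all three channels after rounding.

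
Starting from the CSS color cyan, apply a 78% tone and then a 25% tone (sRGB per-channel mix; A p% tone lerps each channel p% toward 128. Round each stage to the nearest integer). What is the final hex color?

CSS cyan is rgb(0, 255, 255).
A 78% tone moves each channel 78% toward 128:
  R: 0 + 99.84 = 99.84 → 100
  G: 255 + 0.78×(128−255) = 255 − 99.06 = 155.94 → 156
  B: 255 − 99.06 = 155.94 → 156
After the tone: rgb(100, 156, 156) = #649c9c.
Per channel, c → c + 0.25(128 − c):
  R: 100 + 0.25×(128−100) = 100 + 7 = 107 → 107
  G: 156 + 0.25×(128−156) = 156 − 7 = 149 → 149
  B: 156 − 7 = 149 → 149
rgb(107, 149, 149) = #6b9595.

#6b9595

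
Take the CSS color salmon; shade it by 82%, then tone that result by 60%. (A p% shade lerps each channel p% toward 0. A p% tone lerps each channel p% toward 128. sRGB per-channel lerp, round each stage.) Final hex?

#5f5655

CSS salmon is rgb(250, 128, 114).
An 82% shade moves each channel 82% toward 0:
  R: 250 − 205 = 45 → 45
  G: 128 + 0.82×(0−128) = 128 − 104.96 = 23.04 → 23
  B: 114 − 93.48 = 20.52 → 21
After the shade: rgb(45, 23, 21) = #2d1715.
A 60% tone moves each channel 60% toward 128:
  R: 45 + 49.8 = 94.8 → 95
  G: 23 + 63 = 86 → 86
  B: 21 + 64.2 = 85.2 → 85
rgb(95, 86, 85) = #5f5655.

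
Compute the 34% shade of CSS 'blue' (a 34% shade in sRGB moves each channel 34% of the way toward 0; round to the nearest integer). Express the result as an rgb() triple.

CSS blue is rgb(0, 0, 255).
A 34% shade moves each channel 34% toward 0:
  R: 0 + 0.34×(0−0) = 0 + 0 = 0 → 0
  G: 0 + 0.34×(0−0) = 0 + 0 = 0 → 0
  B: 255 + 0.34×(0−255) = 255 − 86.7 = 168.3 → 168

rgb(0, 0, 168)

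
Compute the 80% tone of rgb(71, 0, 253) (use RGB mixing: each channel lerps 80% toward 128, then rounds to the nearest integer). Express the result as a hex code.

#756699

Lerp each channel 80% toward 128:
  R: 71 + 45.6 = 116.6 → 117
  G: 0 + 0.8×(128−0) = 0 + 102.4 = 102.4 → 102
  B: 253 + 0.8×(128−253) = 253 − 100 = 153 → 153
rgb(117, 102, 153) = #756699.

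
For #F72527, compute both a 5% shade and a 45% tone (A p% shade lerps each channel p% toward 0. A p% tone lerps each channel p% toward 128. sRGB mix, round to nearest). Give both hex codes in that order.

#EB2325, #C14E4F

#F72527 is rgb(247, 37, 39).
5% shade:
  R: 247 − 12.35 = 234.65 → 235
  G: 37 + 0.05×(0−37) = 37 − 1.85 = 35.15 → 35
  B: 39 − 1.95 = 37.05 → 37
  → #EB2325
45% tone:
  R: 247 − 53.55 = 193.45 → 193
  G: 37 + 0.45×(128−37) = 37 + 40.95 = 77.95 → 78
  B: 39 + 0.45×(128−39) = 39 + 40.05 = 79.05 → 79
  → #C14E4F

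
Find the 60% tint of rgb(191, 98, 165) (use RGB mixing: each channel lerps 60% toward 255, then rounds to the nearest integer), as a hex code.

#e5c0db

A 60% tint moves each channel 60% toward 255:
  R: 191 + 38.4 = 229.4 → 229
  G: 98 + 0.6×(255−98) = 98 + 94.2 = 192.2 → 192
  B: 165 + 0.6×(255−165) = 165 + 54 = 219 → 219
rgb(229, 192, 219) = #e5c0db.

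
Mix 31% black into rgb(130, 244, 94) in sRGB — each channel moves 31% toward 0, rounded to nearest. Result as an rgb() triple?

rgb(90, 168, 65)

Per channel, c → c + 0.31(0 − c):
  R: 130 − 40.3 = 89.7 → 90
  G: 244 + 0.31×(0−244) = 244 − 75.64 = 168.36 → 168
  B: 94 + 0.31×(0−94) = 94 − 29.14 = 64.86 → 65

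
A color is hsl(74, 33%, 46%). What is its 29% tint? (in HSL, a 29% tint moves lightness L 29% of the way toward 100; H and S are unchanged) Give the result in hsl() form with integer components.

hsl(74, 33%, 62%)

L moves 29% from 46 toward 100: 46 + 15.66 = 61.66 → 62.
H and S are unchanged.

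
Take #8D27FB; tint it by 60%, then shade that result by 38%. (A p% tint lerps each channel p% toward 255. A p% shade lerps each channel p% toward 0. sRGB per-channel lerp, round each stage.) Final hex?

#82699D

#8D27FB is rgb(141, 39, 251).
Lerp each channel 60% toward 255:
  R: 141 + 0.6×(255−141) = 141 + 68.4 = 209.4 → 209
  G: 39 + 0.6×(255−39) = 39 + 129.6 = 168.6 → 169
  B: 251 + 0.6×(255−251) = 251 + 2.4 = 253.4 → 253
After the tint: rgb(209, 169, 253) = #D1A9FD.
Lerp each channel 38% toward 0:
  R: 209 + 0.38×(0−209) = 209 − 79.42 = 129.58 → 130
  G: 169 − 64.22 = 104.78 → 105
  B: 253 + 0.38×(0−253) = 253 − 96.14 = 156.86 → 157
rgb(130, 105, 157) = #82699D.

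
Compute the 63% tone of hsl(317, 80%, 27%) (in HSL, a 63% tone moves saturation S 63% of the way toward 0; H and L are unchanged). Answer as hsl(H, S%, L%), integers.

hsl(317, 30%, 27%)

S moves 63% from 80 toward 0: 80 − 50.4 = 29.6 → 30.
H and L are unchanged.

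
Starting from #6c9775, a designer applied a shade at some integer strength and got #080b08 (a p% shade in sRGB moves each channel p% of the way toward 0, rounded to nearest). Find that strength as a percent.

93%

#6c9775 is rgb(108, 151, 117); #080b08 is rgb(8, 11, 8).
On the G channel (widest range): 11 ≈ 151 + (p/100)(0 − 151), so p ≈ 100×(11 − 151)/(0 − 151) = -14000/-151 = 92.72.
p = 93 reproduces all three channels after rounding.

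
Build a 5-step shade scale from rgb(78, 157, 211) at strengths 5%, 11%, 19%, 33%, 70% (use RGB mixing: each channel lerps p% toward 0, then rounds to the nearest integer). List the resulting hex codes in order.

#4a95c8, #458cbc, #3f7fab, #34698d, #172f3f

5%: (78 − 3.9 = 74.1→74, 157 − 7.85 = 149.15→149, 211 − 10.55 = 200.45→200) → #4a95c8
11%: (78 − 8.58 = 69.42→69, 157 − 17.27 = 139.73→140, 211 − 23.21 = 187.79→188) → #458cbc
19%: (78 − 14.82 = 63.18→63, 157 − 29.83 = 127.17→127, 211 − 40.09 = 170.91→171) → #3f7fab
33%: (78 − 25.74 = 52.26→52, 157 − 51.81 = 105.19→105, 211 − 69.63 = 141.37→141) → #34698d
70%: (78 − 54.6 = 23.4→23, 157 − 109.9 = 47.1→47, 211 − 147.7 = 63.3→63) → #172f3f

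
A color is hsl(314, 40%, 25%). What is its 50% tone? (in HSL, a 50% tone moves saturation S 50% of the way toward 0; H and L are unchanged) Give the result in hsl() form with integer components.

S moves 50% from 40 toward 0: 40 − 20 = 20 → 20.
H and L are unchanged.

hsl(314, 20%, 25%)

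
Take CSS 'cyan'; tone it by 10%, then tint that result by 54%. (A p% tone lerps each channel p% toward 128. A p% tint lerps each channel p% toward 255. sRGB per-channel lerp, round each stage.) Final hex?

CSS cyan is rgb(0, 255, 255).
Per channel, c → c + 0.1(128 − c):
  R: 0 + 0.1×(128−0) = 0 + 12.8 = 12.8 → 13
  G: 255 + 0.1×(128−255) = 255 − 12.7 = 242.3 → 242
  B: 255 − 12.7 = 242.3 → 242
After the tone: rgb(13, 242, 242) = #0DF2F2.
Lerp each channel 54% toward 255:
  R: 13 + 0.54×(255−13) = 13 + 130.68 = 143.68 → 144
  G: 242 + 0.54×(255−242) = 242 + 7.02 = 249.02 → 249
  B: 242 + 7.02 = 249.02 → 249
rgb(144, 249, 249) = #90F9F9.

#90F9F9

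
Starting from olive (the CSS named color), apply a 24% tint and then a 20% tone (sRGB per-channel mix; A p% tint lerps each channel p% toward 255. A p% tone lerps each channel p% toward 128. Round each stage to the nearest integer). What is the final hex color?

#98984A

CSS olive is rgb(128, 128, 0).
A 24% tint moves each channel 24% toward 255:
  R: 128 + 30.48 = 158.48 → 158
  G: 128 + 30.48 = 158.48 → 158
  B: 0 + 0.24×(255−0) = 0 + 61.2 = 61.2 → 61
After the tint: rgb(158, 158, 61) = #9E9E3D.
A 20% tone moves each channel 20% toward 128:
  R: 158 − 6 = 152 → 152
  G: 158 − 6 = 152 → 152
  B: 61 + 0.2×(128−61) = 61 + 13.4 = 74.4 → 74
rgb(152, 152, 74) = #98984A.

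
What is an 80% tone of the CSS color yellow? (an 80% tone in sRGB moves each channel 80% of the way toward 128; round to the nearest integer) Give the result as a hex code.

CSS yellow is rgb(255, 255, 0).
An 80% tone moves each channel 80% toward 128:
  R: 255 + 0.8×(128−255) = 255 − 101.6 = 153.4 → 153
  G: 255 − 101.6 = 153.4 → 153
  B: 0 + 0.8×(128−0) = 0 + 102.4 = 102.4 → 102
rgb(153, 153, 102) = #999966.

#999966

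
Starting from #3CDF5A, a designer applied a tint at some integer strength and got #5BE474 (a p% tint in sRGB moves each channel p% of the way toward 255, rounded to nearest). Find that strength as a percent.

16%

#3CDF5A is rgb(60, 223, 90); #5BE474 is rgb(91, 228, 116).
On the R channel (widest range): 91 ≈ 60 + (p/100)(255 − 60), so p ≈ 100×(91 − 60)/(255 − 60) = 3100/195 = 15.90.
p = 16 reproduces all three channels after rounding.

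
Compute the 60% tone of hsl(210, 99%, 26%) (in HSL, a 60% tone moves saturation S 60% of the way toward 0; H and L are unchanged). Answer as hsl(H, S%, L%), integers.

hsl(210, 40%, 26%)

S moves 60% from 99 toward 0: 99 − 59.4 = 39.6 → 40.
H and L are unchanged.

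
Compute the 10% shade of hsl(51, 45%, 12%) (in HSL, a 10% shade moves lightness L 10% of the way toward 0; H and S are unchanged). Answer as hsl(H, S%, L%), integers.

L moves 10% from 12 toward 0: 12 − 1.2 = 10.8 → 11.
H and S are unchanged.

hsl(51, 45%, 11%)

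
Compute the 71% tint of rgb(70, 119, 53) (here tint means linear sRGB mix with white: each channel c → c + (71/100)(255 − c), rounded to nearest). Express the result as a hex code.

#C9D8C4

A 71% tint moves each channel 71% toward 255:
  R: 70 + 0.71×(255−70) = 70 + 131.35 = 201.35 → 201
  G: 119 + 0.71×(255−119) = 119 + 96.56 = 215.56 → 216
  B: 53 + 143.42 = 196.42 → 196
rgb(201, 216, 196) = #C9D8C4.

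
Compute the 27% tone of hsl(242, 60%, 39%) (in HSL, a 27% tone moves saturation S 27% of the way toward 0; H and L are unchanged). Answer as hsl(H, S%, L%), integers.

hsl(242, 44%, 39%)

S moves 27% from 60 toward 0: 60 − 16.2 = 43.8 → 44.
H and L are unchanged.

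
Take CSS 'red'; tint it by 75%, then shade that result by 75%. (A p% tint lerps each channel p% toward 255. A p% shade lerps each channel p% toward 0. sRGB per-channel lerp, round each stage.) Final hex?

#403030

CSS red is rgb(255, 0, 0).
A 75% tint moves each channel 75% toward 255:
  R: 255 + 0.75×(255−255) = 255 + 0 = 255 → 255
  G: 0 + 191.25 = 191.25 → 191
  B: 0 + 0.75×(255−0) = 0 + 191.25 = 191.25 → 191
After the tint: rgb(255, 191, 191) = #ffbfbf.
A 75% shade moves each channel 75% toward 0:
  R: 255 − 191.25 = 63.75 → 64
  G: 191 + 0.75×(0−191) = 191 − 143.25 = 47.75 → 48
  B: 191 − 143.25 = 47.75 → 48
rgb(64, 48, 48) = #403030.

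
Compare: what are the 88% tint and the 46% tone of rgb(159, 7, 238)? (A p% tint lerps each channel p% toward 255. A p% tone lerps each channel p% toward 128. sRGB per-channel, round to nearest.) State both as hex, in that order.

#f3e1fd, #913fbb

88% tint:
  R: 159 + 84.48 = 243.48 → 243
  G: 7 + 0.88×(255−7) = 7 + 218.24 = 225.24 → 225
  B: 238 + 0.88×(255−238) = 238 + 14.96 = 252.96 → 253
  → #f3e1fd
46% tone:
  R: 159 − 14.26 = 144.74 → 145
  G: 7 + 0.46×(128−7) = 7 + 55.66 = 62.66 → 63
  B: 238 + 0.46×(128−238) = 238 − 50.6 = 187.4 → 187
  → #913fbb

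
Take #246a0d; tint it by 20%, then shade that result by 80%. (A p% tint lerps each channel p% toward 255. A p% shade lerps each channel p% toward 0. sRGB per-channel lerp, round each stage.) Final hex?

#246a0d is rgb(36, 106, 13).
Lerp each channel 20% toward 255:
  R: 36 + 0.2×(255−36) = 36 + 43.8 = 79.8 → 80
  G: 106 + 0.2×(255−106) = 106 + 29.8 = 135.8 → 136
  B: 13 + 0.2×(255−13) = 13 + 48.4 = 61.4 → 61
After the tint: rgb(80, 136, 61) = #50883d.
An 80% shade moves each channel 80% toward 0:
  R: 80 − 64 = 16 → 16
  G: 136 + 0.8×(0−136) = 136 − 108.8 = 27.2 → 27
  B: 61 − 48.8 = 12.2 → 12
rgb(16, 27, 12) = #101b0c.

#101b0c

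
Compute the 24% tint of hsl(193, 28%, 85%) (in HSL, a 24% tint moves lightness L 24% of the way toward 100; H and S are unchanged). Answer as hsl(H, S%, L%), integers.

L moves 24% from 85 toward 100: 85 + 3.6 = 88.6 → 89.
H and S are unchanged.

hsl(193, 28%, 89%)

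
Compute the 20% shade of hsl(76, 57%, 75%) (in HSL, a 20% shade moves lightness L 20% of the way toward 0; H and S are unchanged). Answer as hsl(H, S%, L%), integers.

L moves 20% from 75 toward 0: 75 − 15 = 60 → 60.
H and S are unchanged.

hsl(76, 57%, 60%)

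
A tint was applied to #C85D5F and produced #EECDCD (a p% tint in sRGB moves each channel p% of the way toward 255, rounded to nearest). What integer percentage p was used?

69%

#C85D5F is rgb(200, 93, 95); #EECDCD is rgb(238, 205, 205).
On the G channel (widest range): 205 ≈ 93 + (p/100)(255 − 93), so p ≈ 100×(205 − 93)/(255 − 93) = 11200/162 = 69.14.
p = 69 reproduces all three channels after rounding.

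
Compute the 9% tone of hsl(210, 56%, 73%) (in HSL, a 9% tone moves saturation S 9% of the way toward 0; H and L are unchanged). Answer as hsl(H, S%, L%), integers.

S moves 9% from 56 toward 0: 56 − 5.04 = 50.96 → 51.
H and L are unchanged.

hsl(210, 51%, 73%)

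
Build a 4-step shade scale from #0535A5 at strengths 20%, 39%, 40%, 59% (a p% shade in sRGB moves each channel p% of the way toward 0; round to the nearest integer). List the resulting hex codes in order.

#0535A5 is rgb(5, 53, 165).
20%: (5 − 1 = 4→4, 53 − 10.6 = 42.4→42, 165 − 33 = 132→132) → #042A84
39%: (5 − 1.95 = 3.05→3, 53 − 20.67 = 32.33→32, 165 − 64.35 = 100.65→101) → #032065
40%: (5 − 2 = 3→3, 53 − 21.2 = 31.8→32, 165 − 66 = 99→99) → #032063
59%: (5 − 2.95 = 2.05→2, 53 − 31.27 = 21.73→22, 165 − 97.35 = 67.65→68) → #021644

#042A84, #032065, #032063, #021644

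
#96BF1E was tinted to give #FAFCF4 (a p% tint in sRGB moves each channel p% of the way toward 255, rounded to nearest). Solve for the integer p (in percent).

#96BF1E is rgb(150, 191, 30); #FAFCF4 is rgb(250, 252, 244).
On the B channel (widest range): 244 ≈ 30 + (p/100)(255 − 30), so p ≈ 100×(244 − 30)/(255 − 30) = 21400/225 = 95.11.
p = 95 reproduces all three channels after rounding.

95%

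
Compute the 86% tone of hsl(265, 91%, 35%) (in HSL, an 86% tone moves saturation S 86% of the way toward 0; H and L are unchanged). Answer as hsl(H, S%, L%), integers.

S moves 86% from 91 toward 0: 91 − 78.26 = 12.74 → 13.
H and L are unchanged.

hsl(265, 13%, 35%)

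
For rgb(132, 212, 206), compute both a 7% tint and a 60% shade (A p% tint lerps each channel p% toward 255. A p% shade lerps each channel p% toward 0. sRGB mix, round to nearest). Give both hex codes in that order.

#8DD7D1, #355552

7% tint:
  R: 132 + 0.07×(255−132) = 132 + 8.61 = 140.61 → 141
  G: 212 + 3.01 = 215.01 → 215
  B: 206 + 0.07×(255−206) = 206 + 3.43 = 209.43 → 209
  → #8DD7D1
60% shade:
  R: 132 + 0.6×(0−132) = 132 − 79.2 = 52.8 → 53
  G: 212 + 0.6×(0−212) = 212 − 127.2 = 84.8 → 85
  B: 206 + 0.6×(0−206) = 206 − 123.6 = 82.4 → 82
  → #355552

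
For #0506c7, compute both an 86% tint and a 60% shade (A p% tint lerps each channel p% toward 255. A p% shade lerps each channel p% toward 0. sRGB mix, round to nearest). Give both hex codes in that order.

#0506c7 is rgb(5, 6, 199).
86% tint:
  R: 5 + 0.86×(255−5) = 5 + 215 = 220 → 220
  G: 6 + 214.14 = 220.14 → 220
  B: 199 + 0.86×(255−199) = 199 + 48.16 = 247.16 → 247
  → #dcdcf7
60% shade:
  R: 5 − 3 = 2 → 2
  G: 6 + 0.6×(0−6) = 6 − 3.6 = 2.4 → 2
  B: 199 + 0.6×(0−199) = 199 − 119.4 = 79.6 → 80
  → #020250

#dcdcf7, #020250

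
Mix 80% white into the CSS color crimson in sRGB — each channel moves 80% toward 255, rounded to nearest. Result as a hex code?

CSS crimson is rgb(220, 20, 60).
An 80% tint moves each channel 80% toward 255:
  R: 220 + 28 = 248 → 248
  G: 20 + 188 = 208 → 208
  B: 60 + 0.8×(255−60) = 60 + 156 = 216 → 216
rgb(248, 208, 216) = #F8D0D8.

#F8D0D8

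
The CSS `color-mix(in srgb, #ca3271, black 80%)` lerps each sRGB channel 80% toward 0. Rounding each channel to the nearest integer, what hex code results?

#280a17

#ca3271 is rgb(202, 50, 113).
Per channel, c → c + 0.8(0 − c):
  R: 202 + 0.8×(0−202) = 202 − 161.6 = 40.4 → 40
  G: 50 + 0.8×(0−50) = 50 − 40 = 10 → 10
  B: 113 − 90.4 = 22.6 → 23
rgb(40, 10, 23) = #280a17.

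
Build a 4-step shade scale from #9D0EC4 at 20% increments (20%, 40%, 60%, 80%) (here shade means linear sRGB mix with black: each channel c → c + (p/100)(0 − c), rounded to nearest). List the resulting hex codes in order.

#9D0EC4 is rgb(157, 14, 196).
20%: (157 − 31.4 = 125.6→126, 14 − 2.8 = 11.2→11, 196 − 39.2 = 156.8→157) → #7E0B9D
40%: (157 − 62.8 = 94.2→94, 14 − 5.6 = 8.4→8, 196 − 78.4 = 117.6→118) → #5E0876
60%: (157 − 94.2 = 62.8→63, 14 − 8.4 = 5.6→6, 196 − 117.6 = 78.4→78) → #3F064E
80%: (157 − 125.6 = 31.4→31, 14 − 11.2 = 2.8→3, 196 − 156.8 = 39.2→39) → #1F0327

#7E0B9D, #5E0876, #3F064E, #1F0327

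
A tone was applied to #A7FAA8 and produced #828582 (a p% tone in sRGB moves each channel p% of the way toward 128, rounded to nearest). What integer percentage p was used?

#A7FAA8 is rgb(167, 250, 168); #828582 is rgb(130, 133, 130).
On the G channel (widest range): 133 ≈ 250 + (p/100)(128 − 250), so p ≈ 100×(133 − 250)/(128 − 250) = -11700/-122 = 95.90.
p = 96 reproduces all three channels after rounding.

96%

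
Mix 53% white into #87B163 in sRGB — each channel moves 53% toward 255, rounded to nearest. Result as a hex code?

#87B163 is rgb(135, 177, 99).
Lerp each channel 53% toward 255:
  R: 135 + 0.53×(255−135) = 135 + 63.6 = 198.6 → 199
  G: 177 + 0.53×(255−177) = 177 + 41.34 = 218.34 → 218
  B: 99 + 0.53×(255−99) = 99 + 82.68 = 181.68 → 182
rgb(199, 218, 182) = #C7DAB6.

#C7DAB6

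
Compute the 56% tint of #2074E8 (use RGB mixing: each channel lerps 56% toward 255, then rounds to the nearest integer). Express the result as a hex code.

#9DC2F5

#2074E8 is rgb(32, 116, 232).
Lerp each channel 56% toward 255:
  R: 32 + 0.56×(255−32) = 32 + 124.88 = 156.88 → 157
  G: 116 + 0.56×(255−116) = 116 + 77.84 = 193.84 → 194
  B: 232 + 0.56×(255−232) = 232 + 12.88 = 244.88 → 245
rgb(157, 194, 245) = #9DC2F5.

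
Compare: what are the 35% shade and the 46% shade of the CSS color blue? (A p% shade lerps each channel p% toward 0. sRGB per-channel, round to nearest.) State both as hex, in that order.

CSS blue is rgb(0, 0, 255).
35% shade:
  R: 0 + 0 = 0 → 0
  G: 0 + 0.35×(0−0) = 0 + 0 = 0 → 0
  B: 255 − 89.25 = 165.75 → 166
  → #0000a6
46% shade:
  R: 0 + 0 = 0 → 0
  G: 0 + 0.46×(0−0) = 0 + 0 = 0 → 0
  B: 255 − 117.3 = 137.7 → 138
  → #00008a

#0000a6, #00008a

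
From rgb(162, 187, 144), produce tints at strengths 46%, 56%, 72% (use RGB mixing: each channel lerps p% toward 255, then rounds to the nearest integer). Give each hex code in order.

46%: (162 + 42.78 = 204.78→205, 187 + 31.28 = 218.28→218, 144 + 51.06 = 195.06→195) → #cddac3
56%: (162 + 52.08 = 214.08→214, 187 + 38.08 = 225.08→225, 144 + 62.16 = 206.16→206) → #d6e1ce
72%: (162 + 66.96 = 228.96→229, 187 + 48.96 = 235.96→236, 144 + 79.92 = 223.92→224) → #e5ece0

#cddac3, #d6e1ce, #e5ece0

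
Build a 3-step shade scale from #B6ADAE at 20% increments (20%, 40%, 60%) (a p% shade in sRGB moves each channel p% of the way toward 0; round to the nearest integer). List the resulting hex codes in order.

#928A8B, #6D6868, #494546

#B6ADAE is rgb(182, 173, 174).
20%: (182 − 36.4 = 145.6→146, 173 − 34.6 = 138.4→138, 174 − 34.8 = 139.2→139) → #928A8B
40%: (182 − 72.8 = 109.2→109, 173 − 69.2 = 103.8→104, 174 − 69.6 = 104.4→104) → #6D6868
60%: (182 − 109.2 = 72.8→73, 173 − 103.8 = 69.2→69, 174 − 104.4 = 69.6→70) → #494546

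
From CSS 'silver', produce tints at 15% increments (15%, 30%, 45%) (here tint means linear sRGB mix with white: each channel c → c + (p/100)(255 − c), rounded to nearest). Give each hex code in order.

#C9C9C9, #D3D3D3, #DCDCDC

CSS silver is rgb(192, 192, 192).
15%: (192 + 9.45 = 201.45→201, 192 + 9.45 = 201.45→201, 192 + 9.45 = 201.45→201) → #C9C9C9
30%: (192 + 18.9 = 210.9→211, 192 + 18.9 = 210.9→211, 192 + 18.9 = 210.9→211) → #D3D3D3
45%: (192 + 28.35 = 220.35→220, 192 + 28.35 = 220.35→220, 192 + 28.35 = 220.35→220) → #DCDCDC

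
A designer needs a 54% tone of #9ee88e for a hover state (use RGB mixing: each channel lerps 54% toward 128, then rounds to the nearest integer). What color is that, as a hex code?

#8eb086

#9ee88e is rgb(158, 232, 142).
A 54% tone moves each channel 54% toward 128:
  R: 158 − 16.2 = 141.8 → 142
  G: 232 + 0.54×(128−232) = 232 − 56.16 = 175.84 → 176
  B: 142 + 0.54×(128−142) = 142 − 7.56 = 134.44 → 134
rgb(142, 176, 134) = #8eb086.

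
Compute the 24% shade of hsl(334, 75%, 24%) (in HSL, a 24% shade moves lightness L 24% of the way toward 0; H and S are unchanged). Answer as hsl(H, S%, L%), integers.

L moves 24% from 24 toward 0: 24 − 5.76 = 18.24 → 18.
H and S are unchanged.

hsl(334, 75%, 18%)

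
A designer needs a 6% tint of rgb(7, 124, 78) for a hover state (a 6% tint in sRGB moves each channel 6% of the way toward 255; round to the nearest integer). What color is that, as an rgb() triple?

Lerp each channel 6% toward 255:
  R: 7 + 0.06×(255−7) = 7 + 14.88 = 21.88 → 22
  G: 124 + 0.06×(255−124) = 124 + 7.86 = 131.86 → 132
  B: 78 + 10.62 = 88.62 → 89

rgb(22, 132, 89)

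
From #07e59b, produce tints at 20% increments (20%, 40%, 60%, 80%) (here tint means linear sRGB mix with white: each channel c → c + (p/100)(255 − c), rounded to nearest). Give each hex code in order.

#07e59b is rgb(7, 229, 155).
20%: (7 + 49.6 = 56.6→57, 229 + 5.2 = 234.2→234, 155 + 20 = 175→175) → #39eaaf
40%: (7 + 99.2 = 106.2→106, 229 + 10.4 = 239.4→239, 155 + 40 = 195→195) → #6aefc3
60%: (7 + 148.8 = 155.8→156, 229 + 15.6 = 244.6→245, 155 + 60 = 215→215) → #9cf5d7
80%: (7 + 198.4 = 205.4→205, 229 + 20.8 = 249.8→250, 155 + 80 = 235→235) → #cdfaeb

#39eaaf, #6aefc3, #9cf5d7, #cdfaeb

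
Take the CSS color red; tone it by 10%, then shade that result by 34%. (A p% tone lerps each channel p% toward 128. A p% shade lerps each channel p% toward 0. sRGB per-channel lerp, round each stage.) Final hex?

#a00909

CSS red is rgb(255, 0, 0).
Lerp each channel 10% toward 128:
  R: 255 − 12.7 = 242.3 → 242
  G: 0 + 12.8 = 12.8 → 13
  B: 0 + 0.1×(128−0) = 0 + 12.8 = 12.8 → 13
After the tone: rgb(242, 13, 13) = #f20d0d.
Per channel, c → c + 0.34(0 − c):
  R: 242 − 82.28 = 159.72 → 160
  G: 13 + 0.34×(0−13) = 13 − 4.42 = 8.58 → 9
  B: 13 + 0.34×(0−13) = 13 − 4.42 = 8.58 → 9
rgb(160, 9, 9) = #a00909.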